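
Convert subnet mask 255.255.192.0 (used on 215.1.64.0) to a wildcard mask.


Subnet mask: 255.255.192.0
Wildcard = 255.255.255.255 - subnet mask
255 - 255 = 0
255 - 255 = 0
255 - 192 = 63
255 - 0 = 255
Wildcard: 0.0.63.255


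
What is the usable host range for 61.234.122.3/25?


Network: 61.234.122.0
Broadcast: 61.234.122.127
First usable = network + 1
Last usable = broadcast - 1
Range: 61.234.122.1 to 61.234.122.126


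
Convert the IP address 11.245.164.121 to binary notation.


11 = 00001011
245 = 11110101
164 = 10100100
121 = 01111001
Binary: 00001011.11110101.10100100.01111001


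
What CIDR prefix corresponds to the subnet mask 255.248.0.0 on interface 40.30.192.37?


Binary: 11111111.11111000.00000000.00000000
Count leading 1s
Prefix: /13


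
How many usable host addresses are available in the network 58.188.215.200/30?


Host bits = 32 - 30 = 2
Total addresses = 2^2 = 4
Usable = total - 2 (network and broadcast)
Usable hosts: 2


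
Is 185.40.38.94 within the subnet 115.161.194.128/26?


Subnet network: 115.161.194.128
Test IP AND mask: 185.40.38.64
No, 185.40.38.94 is not in 115.161.194.128/26


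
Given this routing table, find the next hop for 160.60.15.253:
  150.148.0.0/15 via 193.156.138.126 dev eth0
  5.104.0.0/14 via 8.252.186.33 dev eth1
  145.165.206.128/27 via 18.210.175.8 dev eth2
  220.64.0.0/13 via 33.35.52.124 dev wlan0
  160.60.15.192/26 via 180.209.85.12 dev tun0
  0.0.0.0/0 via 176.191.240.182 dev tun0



Longest prefix match for 160.60.15.253:
  /15 150.148.0.0: no
  /14 5.104.0.0: no
  /27 145.165.206.128: no
  /13 220.64.0.0: no
  /26 160.60.15.192: MATCH
  /0 0.0.0.0: MATCH
Selected: next-hop 180.209.85.12 via tun0 (matched /26)


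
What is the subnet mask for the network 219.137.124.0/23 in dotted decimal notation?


/23 means 23 network bits, 9 host bits
Binary: 11111111111111111111111000000000
Mask: 255.255.254.0


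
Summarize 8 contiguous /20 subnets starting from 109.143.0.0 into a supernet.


Original prefix: /20
Number of subnets: 8 = 2^3
New prefix = 20 - 3 = 17
Supernet: 109.143.0.0/17


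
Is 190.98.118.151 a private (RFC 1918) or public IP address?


RFC 1918 private ranges:
  10.0.0.0/8 (10.0.0.0 - 10.255.255.255)
  172.16.0.0/12 (172.16.0.0 - 172.31.255.255)
  192.168.0.0/16 (192.168.0.0 - 192.168.255.255)
Public (not in any RFC 1918 range)


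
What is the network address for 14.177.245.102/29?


IP:   00001110.10110001.11110101.01100110
Mask: 11111111.11111111.11111111.11111000
AND operation:
Net:  00001110.10110001.11110101.01100000
Network: 14.177.245.96/29


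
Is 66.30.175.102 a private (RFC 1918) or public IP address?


RFC 1918 private ranges:
  10.0.0.0/8 (10.0.0.0 - 10.255.255.255)
  172.16.0.0/12 (172.16.0.0 - 172.31.255.255)
  192.168.0.0/16 (192.168.0.0 - 192.168.255.255)
Public (not in any RFC 1918 range)


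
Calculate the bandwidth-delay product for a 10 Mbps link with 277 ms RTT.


BDP = bandwidth * RTT
= 10 Mbps * 277 ms
= 10 * 1e6 * 277 / 1000 bits
= 2770000 bits
= 346250 bytes
= 338.1348 KB
BDP = 2770000 bits (346250 bytes)


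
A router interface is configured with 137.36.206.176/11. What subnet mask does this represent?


/11 means 11 network bits, 21 host bits
Binary: 11111111111000000000000000000000
Mask: 255.224.0.0


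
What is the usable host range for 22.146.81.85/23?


Network: 22.146.80.0
Broadcast: 22.146.81.255
First usable = network + 1
Last usable = broadcast - 1
Range: 22.146.80.1 to 22.146.81.254


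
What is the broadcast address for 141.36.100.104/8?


Network: 141.0.0.0/8
Host bits = 24
Set all host bits to 1:
Broadcast: 141.255.255.255


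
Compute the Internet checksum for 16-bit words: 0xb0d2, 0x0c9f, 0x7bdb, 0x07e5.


Sum all words (with carry folding):
+ 0xb0d2 = 0xb0d2
+ 0x0c9f = 0xbd71
+ 0x7bdb = 0x394d
+ 0x07e5 = 0x4132
One's complement: ~0x4132
Checksum = 0xbecd


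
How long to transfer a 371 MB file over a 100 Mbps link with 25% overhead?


Effective throughput = 100 * (1 - 25/100) = 75 Mbps
File size in Mb = 371 * 8 = 2968 Mb
Time = 2968 / 75
Time = 39.5733 seconds


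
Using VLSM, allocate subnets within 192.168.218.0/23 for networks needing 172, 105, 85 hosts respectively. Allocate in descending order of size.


172 hosts -> /24 (254 usable): 192.168.218.0/24
105 hosts -> /25 (126 usable): 192.168.219.0/25
85 hosts -> /25 (126 usable): 192.168.219.128/25
Allocation: 192.168.218.0/24 (172 hosts, 254 usable); 192.168.219.0/25 (105 hosts, 126 usable); 192.168.219.128/25 (85 hosts, 126 usable)


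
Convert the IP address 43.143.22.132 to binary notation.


43 = 00101011
143 = 10001111
22 = 00010110
132 = 10000100
Binary: 00101011.10001111.00010110.10000100


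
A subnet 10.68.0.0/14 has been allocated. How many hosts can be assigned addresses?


Host bits = 32 - 14 = 18
Total addresses = 2^18 = 262144
Usable = total - 2 (network and broadcast)
Usable hosts: 262142


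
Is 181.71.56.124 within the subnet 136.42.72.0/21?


Subnet network: 136.42.72.0
Test IP AND mask: 181.71.56.0
No, 181.71.56.124 is not in 136.42.72.0/21


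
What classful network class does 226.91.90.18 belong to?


First octet: 226
Binary: 11100010
1110xxxx -> Class D (224-239)
Class D (multicast), default mask N/A


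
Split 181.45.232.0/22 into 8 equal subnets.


New prefix = 22 + 3 = 25
Each subnet has 128 addresses
  181.45.232.0/25
  181.45.232.128/25
  181.45.233.0/25
  181.45.233.128/25
  181.45.234.0/25
  181.45.234.128/25
  181.45.235.0/25
  181.45.235.128/25
Subnets: 181.45.232.0/25, 181.45.232.128/25, 181.45.233.0/25, 181.45.233.128/25, 181.45.234.0/25, 181.45.234.128/25, 181.45.235.0/25, 181.45.235.128/25


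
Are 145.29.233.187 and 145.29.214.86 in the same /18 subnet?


Mask: 255.255.192.0
145.29.233.187 AND mask = 145.29.192.0
145.29.214.86 AND mask = 145.29.192.0
Yes, same subnet (145.29.192.0)


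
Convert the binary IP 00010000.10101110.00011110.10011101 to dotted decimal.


00010000 = 16
10101110 = 174
00011110 = 30
10011101 = 157
IP: 16.174.30.157


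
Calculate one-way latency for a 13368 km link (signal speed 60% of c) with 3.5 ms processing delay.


Speed = 0.6 * 3e5 km/s = 180000 km/s
Propagation delay = 13368 / 180000 = 0.0743 s = 74.2667 ms
Processing delay = 3.5 ms
Total one-way latency = 77.7667 ms


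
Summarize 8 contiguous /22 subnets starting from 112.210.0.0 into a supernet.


Original prefix: /22
Number of subnets: 8 = 2^3
New prefix = 22 - 3 = 19
Supernet: 112.210.0.0/19


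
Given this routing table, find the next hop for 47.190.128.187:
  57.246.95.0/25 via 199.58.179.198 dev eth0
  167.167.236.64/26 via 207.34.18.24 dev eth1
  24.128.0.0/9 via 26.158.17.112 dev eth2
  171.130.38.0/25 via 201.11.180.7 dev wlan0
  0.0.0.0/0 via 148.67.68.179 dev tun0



Longest prefix match for 47.190.128.187:
  /25 57.246.95.0: no
  /26 167.167.236.64: no
  /9 24.128.0.0: no
  /25 171.130.38.0: no
  /0 0.0.0.0: MATCH
Selected: next-hop 148.67.68.179 via tun0 (matched /0)


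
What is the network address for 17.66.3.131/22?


IP:   00010001.01000010.00000011.10000011
Mask: 11111111.11111111.11111100.00000000
AND operation:
Net:  00010001.01000010.00000000.00000000
Network: 17.66.0.0/22


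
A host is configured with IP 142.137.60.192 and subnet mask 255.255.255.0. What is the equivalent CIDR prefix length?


Binary: 11111111.11111111.11111111.00000000
Count leading 1s
Prefix: /24


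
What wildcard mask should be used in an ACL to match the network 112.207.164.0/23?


Subnet mask: 255.255.254.0
Wildcard = 255.255.255.255 - subnet mask
255 - 255 = 0
255 - 255 = 0
255 - 254 = 1
255 - 0 = 255
Wildcard: 0.0.1.255


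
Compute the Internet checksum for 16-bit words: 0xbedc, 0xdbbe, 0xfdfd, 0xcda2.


Sum all words (with carry folding):
+ 0xbedc = 0xbedc
+ 0xdbbe = 0x9a9b
+ 0xfdfd = 0x9899
+ 0xcda2 = 0x663c
One's complement: ~0x663c
Checksum = 0x99c3


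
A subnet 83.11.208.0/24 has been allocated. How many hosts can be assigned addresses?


Host bits = 32 - 24 = 8
Total addresses = 2^8 = 256
Usable = total - 2 (network and broadcast)
Usable hosts: 254


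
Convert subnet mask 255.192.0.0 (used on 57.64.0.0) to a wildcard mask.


Subnet mask: 255.192.0.0
Wildcard = 255.255.255.255 - subnet mask
255 - 255 = 0
255 - 192 = 63
255 - 0 = 255
255 - 0 = 255
Wildcard: 0.63.255.255


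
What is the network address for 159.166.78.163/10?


IP:   10011111.10100110.01001110.10100011
Mask: 11111111.11000000.00000000.00000000
AND operation:
Net:  10011111.10000000.00000000.00000000
Network: 159.128.0.0/10


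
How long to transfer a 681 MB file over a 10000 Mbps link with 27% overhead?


Effective throughput = 10000 * (1 - 27/100) = 7300 Mbps
File size in Mb = 681 * 8 = 5448 Mb
Time = 5448 / 7300
Time = 0.7463 seconds


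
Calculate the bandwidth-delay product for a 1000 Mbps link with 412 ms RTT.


BDP = bandwidth * RTT
= 1000 Mbps * 412 ms
= 1000 * 1e6 * 412 / 1000 bits
= 412000000 bits
= 51500000 bytes
= 50292.9688 KB
BDP = 412000000 bits (51500000 bytes)


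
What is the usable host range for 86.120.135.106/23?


Network: 86.120.134.0
Broadcast: 86.120.135.255
First usable = network + 1
Last usable = broadcast - 1
Range: 86.120.134.1 to 86.120.135.254


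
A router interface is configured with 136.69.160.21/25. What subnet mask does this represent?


/25 means 25 network bits, 7 host bits
Binary: 11111111111111111111111110000000
Mask: 255.255.255.128


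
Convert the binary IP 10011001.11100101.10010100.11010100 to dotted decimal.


10011001 = 153
11100101 = 229
10010100 = 148
11010100 = 212
IP: 153.229.148.212


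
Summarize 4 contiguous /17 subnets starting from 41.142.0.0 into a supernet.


Original prefix: /17
Number of subnets: 4 = 2^2
New prefix = 17 - 2 = 15
Supernet: 41.142.0.0/15


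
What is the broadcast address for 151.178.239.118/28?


Network: 151.178.239.112/28
Host bits = 4
Set all host bits to 1:
Broadcast: 151.178.239.127


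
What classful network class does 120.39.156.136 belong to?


First octet: 120
Binary: 01111000
0xxxxxxx -> Class A (1-126)
Class A, default mask 255.0.0.0 (/8)


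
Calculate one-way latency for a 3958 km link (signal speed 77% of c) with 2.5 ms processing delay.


Speed = 0.77 * 3e5 km/s = 231000 km/s
Propagation delay = 3958 / 231000 = 0.0171 s = 17.1342 ms
Processing delay = 2.5 ms
Total one-way latency = 19.6342 ms


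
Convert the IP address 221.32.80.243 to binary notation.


221 = 11011101
32 = 00100000
80 = 01010000
243 = 11110011
Binary: 11011101.00100000.01010000.11110011


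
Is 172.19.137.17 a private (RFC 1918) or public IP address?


RFC 1918 private ranges:
  10.0.0.0/8 (10.0.0.0 - 10.255.255.255)
  172.16.0.0/12 (172.16.0.0 - 172.31.255.255)
  192.168.0.0/16 (192.168.0.0 - 192.168.255.255)
Private (in 172.16.0.0/12)


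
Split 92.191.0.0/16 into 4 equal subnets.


New prefix = 16 + 2 = 18
Each subnet has 16384 addresses
  92.191.0.0/18
  92.191.64.0/18
  92.191.128.0/18
  92.191.192.0/18
Subnets: 92.191.0.0/18, 92.191.64.0/18, 92.191.128.0/18, 92.191.192.0/18


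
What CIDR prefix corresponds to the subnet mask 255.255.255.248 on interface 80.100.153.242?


Binary: 11111111.11111111.11111111.11111000
Count leading 1s
Prefix: /29


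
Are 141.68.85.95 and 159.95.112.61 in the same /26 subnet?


Mask: 255.255.255.192
141.68.85.95 AND mask = 141.68.85.64
159.95.112.61 AND mask = 159.95.112.0
No, different subnets (141.68.85.64 vs 159.95.112.0)


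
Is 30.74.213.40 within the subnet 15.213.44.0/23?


Subnet network: 15.213.44.0
Test IP AND mask: 30.74.212.0
No, 30.74.213.40 is not in 15.213.44.0/23


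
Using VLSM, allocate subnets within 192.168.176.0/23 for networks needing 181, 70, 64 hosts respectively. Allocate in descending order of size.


181 hosts -> /24 (254 usable): 192.168.176.0/24
70 hosts -> /25 (126 usable): 192.168.177.0/25
64 hosts -> /25 (126 usable): 192.168.177.128/25
Allocation: 192.168.176.0/24 (181 hosts, 254 usable); 192.168.177.0/25 (70 hosts, 126 usable); 192.168.177.128/25 (64 hosts, 126 usable)


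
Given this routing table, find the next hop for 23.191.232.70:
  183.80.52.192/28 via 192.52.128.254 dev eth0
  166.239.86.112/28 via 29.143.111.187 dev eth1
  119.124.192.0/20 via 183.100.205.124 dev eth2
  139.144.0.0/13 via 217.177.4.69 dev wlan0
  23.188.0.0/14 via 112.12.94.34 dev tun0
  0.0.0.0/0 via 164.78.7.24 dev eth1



Longest prefix match for 23.191.232.70:
  /28 183.80.52.192: no
  /28 166.239.86.112: no
  /20 119.124.192.0: no
  /13 139.144.0.0: no
  /14 23.188.0.0: MATCH
  /0 0.0.0.0: MATCH
Selected: next-hop 112.12.94.34 via tun0 (matched /14)


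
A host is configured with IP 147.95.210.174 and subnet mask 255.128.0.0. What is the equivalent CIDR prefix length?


Binary: 11111111.10000000.00000000.00000000
Count leading 1s
Prefix: /9


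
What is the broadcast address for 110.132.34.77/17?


Network: 110.132.0.0/17
Host bits = 15
Set all host bits to 1:
Broadcast: 110.132.127.255


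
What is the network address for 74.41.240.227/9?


IP:   01001010.00101001.11110000.11100011
Mask: 11111111.10000000.00000000.00000000
AND operation:
Net:  01001010.00000000.00000000.00000000
Network: 74.0.0.0/9


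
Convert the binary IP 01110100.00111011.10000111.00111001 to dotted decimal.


01110100 = 116
00111011 = 59
10000111 = 135
00111001 = 57
IP: 116.59.135.57


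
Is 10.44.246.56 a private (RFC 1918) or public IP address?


RFC 1918 private ranges:
  10.0.0.0/8 (10.0.0.0 - 10.255.255.255)
  172.16.0.0/12 (172.16.0.0 - 172.31.255.255)
  192.168.0.0/16 (192.168.0.0 - 192.168.255.255)
Private (in 10.0.0.0/8)


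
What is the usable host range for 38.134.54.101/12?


Network: 38.128.0.0
Broadcast: 38.143.255.255
First usable = network + 1
Last usable = broadcast - 1
Range: 38.128.0.1 to 38.143.255.254


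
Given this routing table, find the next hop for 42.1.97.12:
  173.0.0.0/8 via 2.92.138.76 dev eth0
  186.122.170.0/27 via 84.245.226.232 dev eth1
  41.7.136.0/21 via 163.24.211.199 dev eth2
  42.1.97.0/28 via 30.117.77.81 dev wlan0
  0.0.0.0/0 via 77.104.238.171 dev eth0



Longest prefix match for 42.1.97.12:
  /8 173.0.0.0: no
  /27 186.122.170.0: no
  /21 41.7.136.0: no
  /28 42.1.97.0: MATCH
  /0 0.0.0.0: MATCH
Selected: next-hop 30.117.77.81 via wlan0 (matched /28)


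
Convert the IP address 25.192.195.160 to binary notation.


25 = 00011001
192 = 11000000
195 = 11000011
160 = 10100000
Binary: 00011001.11000000.11000011.10100000


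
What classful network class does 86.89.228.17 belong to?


First octet: 86
Binary: 01010110
0xxxxxxx -> Class A (1-126)
Class A, default mask 255.0.0.0 (/8)


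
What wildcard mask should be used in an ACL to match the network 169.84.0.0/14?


Subnet mask: 255.252.0.0
Wildcard = 255.255.255.255 - subnet mask
255 - 255 = 0
255 - 252 = 3
255 - 0 = 255
255 - 0 = 255
Wildcard: 0.3.255.255


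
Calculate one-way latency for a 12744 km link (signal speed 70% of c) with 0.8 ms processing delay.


Speed = 0.7 * 3e5 km/s = 210000 km/s
Propagation delay = 12744 / 210000 = 0.0607 s = 60.6857 ms
Processing delay = 0.8 ms
Total one-way latency = 61.4857 ms


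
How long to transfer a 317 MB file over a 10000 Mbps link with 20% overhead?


Effective throughput = 10000 * (1 - 20/100) = 8000 Mbps
File size in Mb = 317 * 8 = 2536 Mb
Time = 2536 / 8000
Time = 0.317 seconds


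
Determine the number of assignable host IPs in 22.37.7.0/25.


Host bits = 32 - 25 = 7
Total addresses = 2^7 = 128
Usable = total - 2 (network and broadcast)
Usable hosts: 126


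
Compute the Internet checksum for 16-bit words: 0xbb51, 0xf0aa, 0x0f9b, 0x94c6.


Sum all words (with carry folding):
+ 0xbb51 = 0xbb51
+ 0xf0aa = 0xabfc
+ 0x0f9b = 0xbb97
+ 0x94c6 = 0x505e
One's complement: ~0x505e
Checksum = 0xafa1


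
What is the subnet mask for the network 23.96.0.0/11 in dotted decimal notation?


/11 means 11 network bits, 21 host bits
Binary: 11111111111000000000000000000000
Mask: 255.224.0.0


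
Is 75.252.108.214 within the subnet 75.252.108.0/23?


Subnet network: 75.252.108.0
Test IP AND mask: 75.252.108.0
Yes, 75.252.108.214 is in 75.252.108.0/23


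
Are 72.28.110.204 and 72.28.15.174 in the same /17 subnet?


Mask: 255.255.128.0
72.28.110.204 AND mask = 72.28.0.0
72.28.15.174 AND mask = 72.28.0.0
Yes, same subnet (72.28.0.0)


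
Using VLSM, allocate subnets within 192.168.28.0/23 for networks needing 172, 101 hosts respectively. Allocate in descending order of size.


172 hosts -> /24 (254 usable): 192.168.28.0/24
101 hosts -> /25 (126 usable): 192.168.29.0/25
Allocation: 192.168.28.0/24 (172 hosts, 254 usable); 192.168.29.0/25 (101 hosts, 126 usable)


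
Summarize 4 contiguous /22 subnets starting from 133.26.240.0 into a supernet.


Original prefix: /22
Number of subnets: 4 = 2^2
New prefix = 22 - 2 = 20
Supernet: 133.26.240.0/20


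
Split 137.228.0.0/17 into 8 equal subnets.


New prefix = 17 + 3 = 20
Each subnet has 4096 addresses
  137.228.0.0/20
  137.228.16.0/20
  137.228.32.0/20
  137.228.48.0/20
  137.228.64.0/20
  137.228.80.0/20
  137.228.96.0/20
  137.228.112.0/20
Subnets: 137.228.0.0/20, 137.228.16.0/20, 137.228.32.0/20, 137.228.48.0/20, 137.228.64.0/20, 137.228.80.0/20, 137.228.96.0/20, 137.228.112.0/20


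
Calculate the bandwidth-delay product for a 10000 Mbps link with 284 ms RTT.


BDP = bandwidth * RTT
= 10000 Mbps * 284 ms
= 10000 * 1e6 * 284 / 1000 bits
= 2840000000 bits
= 355000000 bytes
= 346679.6875 KB
BDP = 2840000000 bits (355000000 bytes)


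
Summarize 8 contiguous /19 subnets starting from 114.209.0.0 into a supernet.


Original prefix: /19
Number of subnets: 8 = 2^3
New prefix = 19 - 3 = 16
Supernet: 114.209.0.0/16


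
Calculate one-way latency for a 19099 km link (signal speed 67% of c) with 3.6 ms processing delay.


Speed = 0.67 * 3e5 km/s = 201000 km/s
Propagation delay = 19099 / 201000 = 0.095 s = 95.0199 ms
Processing delay = 3.6 ms
Total one-way latency = 98.6199 ms


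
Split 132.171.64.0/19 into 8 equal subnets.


New prefix = 19 + 3 = 22
Each subnet has 1024 addresses
  132.171.64.0/22
  132.171.68.0/22
  132.171.72.0/22
  132.171.76.0/22
  132.171.80.0/22
  132.171.84.0/22
  132.171.88.0/22
  132.171.92.0/22
Subnets: 132.171.64.0/22, 132.171.68.0/22, 132.171.72.0/22, 132.171.76.0/22, 132.171.80.0/22, 132.171.84.0/22, 132.171.88.0/22, 132.171.92.0/22


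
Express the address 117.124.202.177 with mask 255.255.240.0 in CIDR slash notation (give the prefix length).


Binary: 11111111.11111111.11110000.00000000
Count leading 1s
Prefix: /20


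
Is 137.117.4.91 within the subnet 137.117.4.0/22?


Subnet network: 137.117.4.0
Test IP AND mask: 137.117.4.0
Yes, 137.117.4.91 is in 137.117.4.0/22


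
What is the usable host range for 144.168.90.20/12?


Network: 144.160.0.0
Broadcast: 144.175.255.255
First usable = network + 1
Last usable = broadcast - 1
Range: 144.160.0.1 to 144.175.255.254


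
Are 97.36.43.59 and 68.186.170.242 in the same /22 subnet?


Mask: 255.255.252.0
97.36.43.59 AND mask = 97.36.40.0
68.186.170.242 AND mask = 68.186.168.0
No, different subnets (97.36.40.0 vs 68.186.168.0)


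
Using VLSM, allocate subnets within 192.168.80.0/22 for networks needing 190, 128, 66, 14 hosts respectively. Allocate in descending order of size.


190 hosts -> /24 (254 usable): 192.168.80.0/24
128 hosts -> /24 (254 usable): 192.168.81.0/24
66 hosts -> /25 (126 usable): 192.168.82.0/25
14 hosts -> /28 (14 usable): 192.168.82.128/28
Allocation: 192.168.80.0/24 (190 hosts, 254 usable); 192.168.81.0/24 (128 hosts, 254 usable); 192.168.82.0/25 (66 hosts, 126 usable); 192.168.82.128/28 (14 hosts, 14 usable)


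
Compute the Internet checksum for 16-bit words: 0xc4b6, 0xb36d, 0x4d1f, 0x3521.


Sum all words (with carry folding):
+ 0xc4b6 = 0xc4b6
+ 0xb36d = 0x7824
+ 0x4d1f = 0xc543
+ 0x3521 = 0xfa64
One's complement: ~0xfa64
Checksum = 0x059b


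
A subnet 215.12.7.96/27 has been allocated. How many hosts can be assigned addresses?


Host bits = 32 - 27 = 5
Total addresses = 2^5 = 32
Usable = total - 2 (network and broadcast)
Usable hosts: 30


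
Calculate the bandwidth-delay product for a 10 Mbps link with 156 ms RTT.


BDP = bandwidth * RTT
= 10 Mbps * 156 ms
= 10 * 1e6 * 156 / 1000 bits
= 1560000 bits
= 195000 bytes
= 190.4297 KB
BDP = 1560000 bits (195000 bytes)


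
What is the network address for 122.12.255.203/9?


IP:   01111010.00001100.11111111.11001011
Mask: 11111111.10000000.00000000.00000000
AND operation:
Net:  01111010.00000000.00000000.00000000
Network: 122.0.0.0/9


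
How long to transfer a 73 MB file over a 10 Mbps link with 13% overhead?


Effective throughput = 10 * (1 - 13/100) = 8.7 Mbps
File size in Mb = 73 * 8 = 584 Mb
Time = 584 / 8.7
Time = 67.1264 seconds


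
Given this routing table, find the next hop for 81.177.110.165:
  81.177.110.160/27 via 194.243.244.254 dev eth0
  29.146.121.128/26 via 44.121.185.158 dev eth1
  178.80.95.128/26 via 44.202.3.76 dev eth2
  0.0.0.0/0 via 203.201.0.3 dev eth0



Longest prefix match for 81.177.110.165:
  /27 81.177.110.160: MATCH
  /26 29.146.121.128: no
  /26 178.80.95.128: no
  /0 0.0.0.0: MATCH
Selected: next-hop 194.243.244.254 via eth0 (matched /27)


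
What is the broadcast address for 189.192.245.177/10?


Network: 189.192.0.0/10
Host bits = 22
Set all host bits to 1:
Broadcast: 189.255.255.255


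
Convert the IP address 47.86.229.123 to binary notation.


47 = 00101111
86 = 01010110
229 = 11100101
123 = 01111011
Binary: 00101111.01010110.11100101.01111011


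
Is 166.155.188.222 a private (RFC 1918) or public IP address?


RFC 1918 private ranges:
  10.0.0.0/8 (10.0.0.0 - 10.255.255.255)
  172.16.0.0/12 (172.16.0.0 - 172.31.255.255)
  192.168.0.0/16 (192.168.0.0 - 192.168.255.255)
Public (not in any RFC 1918 range)


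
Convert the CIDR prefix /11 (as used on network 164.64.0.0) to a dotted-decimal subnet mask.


/11 means 11 network bits, 21 host bits
Binary: 11111111111000000000000000000000
Mask: 255.224.0.0


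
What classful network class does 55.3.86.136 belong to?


First octet: 55
Binary: 00110111
0xxxxxxx -> Class A (1-126)
Class A, default mask 255.0.0.0 (/8)


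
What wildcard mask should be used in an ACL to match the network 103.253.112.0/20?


Subnet mask: 255.255.240.0
Wildcard = 255.255.255.255 - subnet mask
255 - 255 = 0
255 - 255 = 0
255 - 240 = 15
255 - 0 = 255
Wildcard: 0.0.15.255


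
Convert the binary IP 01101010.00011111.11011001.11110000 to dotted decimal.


01101010 = 106
00011111 = 31
11011001 = 217
11110000 = 240
IP: 106.31.217.240


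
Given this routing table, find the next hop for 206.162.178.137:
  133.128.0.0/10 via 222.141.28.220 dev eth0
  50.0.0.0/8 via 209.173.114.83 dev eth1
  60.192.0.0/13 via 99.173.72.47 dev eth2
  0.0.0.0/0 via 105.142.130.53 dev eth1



Longest prefix match for 206.162.178.137:
  /10 133.128.0.0: no
  /8 50.0.0.0: no
  /13 60.192.0.0: no
  /0 0.0.0.0: MATCH
Selected: next-hop 105.142.130.53 via eth1 (matched /0)


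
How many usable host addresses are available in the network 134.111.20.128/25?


Host bits = 32 - 25 = 7
Total addresses = 2^7 = 128
Usable = total - 2 (network and broadcast)
Usable hosts: 126


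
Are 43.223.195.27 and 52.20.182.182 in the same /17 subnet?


Mask: 255.255.128.0
43.223.195.27 AND mask = 43.223.128.0
52.20.182.182 AND mask = 52.20.128.0
No, different subnets (43.223.128.0 vs 52.20.128.0)


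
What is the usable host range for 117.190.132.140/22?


Network: 117.190.132.0
Broadcast: 117.190.135.255
First usable = network + 1
Last usable = broadcast - 1
Range: 117.190.132.1 to 117.190.135.254


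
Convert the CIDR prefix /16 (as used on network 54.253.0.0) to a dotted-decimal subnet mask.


/16 means 16 network bits, 16 host bits
Binary: 11111111111111110000000000000000
Mask: 255.255.0.0


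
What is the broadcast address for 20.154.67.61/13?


Network: 20.152.0.0/13
Host bits = 19
Set all host bits to 1:
Broadcast: 20.159.255.255


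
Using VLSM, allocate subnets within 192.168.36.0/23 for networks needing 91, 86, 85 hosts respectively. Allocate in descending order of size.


91 hosts -> /25 (126 usable): 192.168.36.0/25
86 hosts -> /25 (126 usable): 192.168.36.128/25
85 hosts -> /25 (126 usable): 192.168.37.0/25
Allocation: 192.168.36.0/25 (91 hosts, 126 usable); 192.168.36.128/25 (86 hosts, 126 usable); 192.168.37.0/25 (85 hosts, 126 usable)


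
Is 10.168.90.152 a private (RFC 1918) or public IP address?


RFC 1918 private ranges:
  10.0.0.0/8 (10.0.0.0 - 10.255.255.255)
  172.16.0.0/12 (172.16.0.0 - 172.31.255.255)
  192.168.0.0/16 (192.168.0.0 - 192.168.255.255)
Private (in 10.0.0.0/8)


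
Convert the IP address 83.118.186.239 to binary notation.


83 = 01010011
118 = 01110110
186 = 10111010
239 = 11101111
Binary: 01010011.01110110.10111010.11101111


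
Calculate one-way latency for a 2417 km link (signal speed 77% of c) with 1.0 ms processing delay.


Speed = 0.77 * 3e5 km/s = 231000 km/s
Propagation delay = 2417 / 231000 = 0.0105 s = 10.4632 ms
Processing delay = 1.0 ms
Total one-way latency = 11.4632 ms


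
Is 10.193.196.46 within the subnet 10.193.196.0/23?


Subnet network: 10.193.196.0
Test IP AND mask: 10.193.196.0
Yes, 10.193.196.46 is in 10.193.196.0/23


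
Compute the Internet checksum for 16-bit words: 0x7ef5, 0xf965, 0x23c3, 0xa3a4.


Sum all words (with carry folding):
+ 0x7ef5 = 0x7ef5
+ 0xf965 = 0x785b
+ 0x23c3 = 0x9c1e
+ 0xa3a4 = 0x3fc3
One's complement: ~0x3fc3
Checksum = 0xc03c


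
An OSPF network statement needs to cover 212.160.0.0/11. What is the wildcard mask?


Subnet mask: 255.224.0.0
Wildcard = 255.255.255.255 - subnet mask
255 - 255 = 0
255 - 224 = 31
255 - 0 = 255
255 - 0 = 255
Wildcard: 0.31.255.255


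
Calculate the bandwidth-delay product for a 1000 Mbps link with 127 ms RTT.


BDP = bandwidth * RTT
= 1000 Mbps * 127 ms
= 1000 * 1e6 * 127 / 1000 bits
= 127000000 bits
= 15875000 bytes
= 15502.9297 KB
BDP = 127000000 bits (15875000 bytes)


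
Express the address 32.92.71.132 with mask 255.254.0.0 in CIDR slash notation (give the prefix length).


Binary: 11111111.11111110.00000000.00000000
Count leading 1s
Prefix: /15


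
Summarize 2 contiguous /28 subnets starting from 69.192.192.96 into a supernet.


Original prefix: /28
Number of subnets: 2 = 2^1
New prefix = 28 - 1 = 27
Supernet: 69.192.192.96/27


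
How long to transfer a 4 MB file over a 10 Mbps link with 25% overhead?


Effective throughput = 10 * (1 - 25/100) = 7.5 Mbps
File size in Mb = 4 * 8 = 32 Mb
Time = 32 / 7.5
Time = 4.2667 seconds


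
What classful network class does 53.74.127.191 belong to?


First octet: 53
Binary: 00110101
0xxxxxxx -> Class A (1-126)
Class A, default mask 255.0.0.0 (/8)


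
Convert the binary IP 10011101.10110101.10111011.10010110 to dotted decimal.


10011101 = 157
10110101 = 181
10111011 = 187
10010110 = 150
IP: 157.181.187.150


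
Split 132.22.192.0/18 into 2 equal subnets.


New prefix = 18 + 1 = 19
Each subnet has 8192 addresses
  132.22.192.0/19
  132.22.224.0/19
Subnets: 132.22.192.0/19, 132.22.224.0/19


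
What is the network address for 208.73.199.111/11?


IP:   11010000.01001001.11000111.01101111
Mask: 11111111.11100000.00000000.00000000
AND operation:
Net:  11010000.01000000.00000000.00000000
Network: 208.64.0.0/11


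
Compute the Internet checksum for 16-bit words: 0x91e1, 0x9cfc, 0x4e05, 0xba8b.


Sum all words (with carry folding):
+ 0x91e1 = 0x91e1
+ 0x9cfc = 0x2ede
+ 0x4e05 = 0x7ce3
+ 0xba8b = 0x376f
One's complement: ~0x376f
Checksum = 0xc890


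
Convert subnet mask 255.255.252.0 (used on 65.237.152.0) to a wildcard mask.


Subnet mask: 255.255.252.0
Wildcard = 255.255.255.255 - subnet mask
255 - 255 = 0
255 - 255 = 0
255 - 252 = 3
255 - 0 = 255
Wildcard: 0.0.3.255


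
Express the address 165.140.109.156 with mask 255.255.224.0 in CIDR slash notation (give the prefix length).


Binary: 11111111.11111111.11100000.00000000
Count leading 1s
Prefix: /19


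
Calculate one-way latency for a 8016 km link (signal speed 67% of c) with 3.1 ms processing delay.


Speed = 0.67 * 3e5 km/s = 201000 km/s
Propagation delay = 8016 / 201000 = 0.0399 s = 39.8806 ms
Processing delay = 3.1 ms
Total one-way latency = 42.9806 ms


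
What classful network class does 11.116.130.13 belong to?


First octet: 11
Binary: 00001011
0xxxxxxx -> Class A (1-126)
Class A, default mask 255.0.0.0 (/8)


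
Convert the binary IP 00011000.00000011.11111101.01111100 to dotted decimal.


00011000 = 24
00000011 = 3
11111101 = 253
01111100 = 124
IP: 24.3.253.124


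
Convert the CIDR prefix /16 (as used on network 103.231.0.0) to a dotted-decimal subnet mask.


/16 means 16 network bits, 16 host bits
Binary: 11111111111111110000000000000000
Mask: 255.255.0.0


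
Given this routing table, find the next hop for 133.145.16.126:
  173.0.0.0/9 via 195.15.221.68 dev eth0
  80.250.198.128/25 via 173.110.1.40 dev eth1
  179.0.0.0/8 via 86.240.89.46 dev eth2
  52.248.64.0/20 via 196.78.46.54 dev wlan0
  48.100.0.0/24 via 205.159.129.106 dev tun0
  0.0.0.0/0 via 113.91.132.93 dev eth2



Longest prefix match for 133.145.16.126:
  /9 173.0.0.0: no
  /25 80.250.198.128: no
  /8 179.0.0.0: no
  /20 52.248.64.0: no
  /24 48.100.0.0: no
  /0 0.0.0.0: MATCH
Selected: next-hop 113.91.132.93 via eth2 (matched /0)


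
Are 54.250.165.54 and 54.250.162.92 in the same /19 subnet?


Mask: 255.255.224.0
54.250.165.54 AND mask = 54.250.160.0
54.250.162.92 AND mask = 54.250.160.0
Yes, same subnet (54.250.160.0)


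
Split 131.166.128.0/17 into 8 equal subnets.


New prefix = 17 + 3 = 20
Each subnet has 4096 addresses
  131.166.128.0/20
  131.166.144.0/20
  131.166.160.0/20
  131.166.176.0/20
  131.166.192.0/20
  131.166.208.0/20
  131.166.224.0/20
  131.166.240.0/20
Subnets: 131.166.128.0/20, 131.166.144.0/20, 131.166.160.0/20, 131.166.176.0/20, 131.166.192.0/20, 131.166.208.0/20, 131.166.224.0/20, 131.166.240.0/20


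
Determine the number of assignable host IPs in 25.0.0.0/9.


Host bits = 32 - 9 = 23
Total addresses = 2^23 = 8388608
Usable = total - 2 (network and broadcast)
Usable hosts: 8388606


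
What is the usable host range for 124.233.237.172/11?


Network: 124.224.0.0
Broadcast: 124.255.255.255
First usable = network + 1
Last usable = broadcast - 1
Range: 124.224.0.1 to 124.255.255.254


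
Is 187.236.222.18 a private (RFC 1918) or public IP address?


RFC 1918 private ranges:
  10.0.0.0/8 (10.0.0.0 - 10.255.255.255)
  172.16.0.0/12 (172.16.0.0 - 172.31.255.255)
  192.168.0.0/16 (192.168.0.0 - 192.168.255.255)
Public (not in any RFC 1918 range)


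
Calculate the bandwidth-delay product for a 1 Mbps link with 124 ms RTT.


BDP = bandwidth * RTT
= 1 Mbps * 124 ms
= 1 * 1e6 * 124 / 1000 bits
= 124000 bits
= 15500 bytes
= 15.1367 KB
BDP = 124000 bits (15500 bytes)


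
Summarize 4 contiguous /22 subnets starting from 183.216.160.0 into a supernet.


Original prefix: /22
Number of subnets: 4 = 2^2
New prefix = 22 - 2 = 20
Supernet: 183.216.160.0/20


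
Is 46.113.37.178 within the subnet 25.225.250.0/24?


Subnet network: 25.225.250.0
Test IP AND mask: 46.113.37.0
No, 46.113.37.178 is not in 25.225.250.0/24


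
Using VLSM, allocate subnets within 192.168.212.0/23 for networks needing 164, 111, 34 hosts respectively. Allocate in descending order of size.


164 hosts -> /24 (254 usable): 192.168.212.0/24
111 hosts -> /25 (126 usable): 192.168.213.0/25
34 hosts -> /26 (62 usable): 192.168.213.128/26
Allocation: 192.168.212.0/24 (164 hosts, 254 usable); 192.168.213.0/25 (111 hosts, 126 usable); 192.168.213.128/26 (34 hosts, 62 usable)


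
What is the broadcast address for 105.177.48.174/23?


Network: 105.177.48.0/23
Host bits = 9
Set all host bits to 1:
Broadcast: 105.177.49.255


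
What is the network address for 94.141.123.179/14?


IP:   01011110.10001101.01111011.10110011
Mask: 11111111.11111100.00000000.00000000
AND operation:
Net:  01011110.10001100.00000000.00000000
Network: 94.140.0.0/14


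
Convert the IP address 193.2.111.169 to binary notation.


193 = 11000001
2 = 00000010
111 = 01101111
169 = 10101001
Binary: 11000001.00000010.01101111.10101001


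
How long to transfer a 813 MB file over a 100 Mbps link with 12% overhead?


Effective throughput = 100 * (1 - 12/100) = 88 Mbps
File size in Mb = 813 * 8 = 6504 Mb
Time = 6504 / 88
Time = 73.9091 seconds


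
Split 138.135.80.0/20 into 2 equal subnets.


New prefix = 20 + 1 = 21
Each subnet has 2048 addresses
  138.135.80.0/21
  138.135.88.0/21
Subnets: 138.135.80.0/21, 138.135.88.0/21


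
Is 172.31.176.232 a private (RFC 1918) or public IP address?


RFC 1918 private ranges:
  10.0.0.0/8 (10.0.0.0 - 10.255.255.255)
  172.16.0.0/12 (172.16.0.0 - 172.31.255.255)
  192.168.0.0/16 (192.168.0.0 - 192.168.255.255)
Private (in 172.16.0.0/12)


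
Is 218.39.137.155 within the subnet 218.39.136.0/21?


Subnet network: 218.39.136.0
Test IP AND mask: 218.39.136.0
Yes, 218.39.137.155 is in 218.39.136.0/21


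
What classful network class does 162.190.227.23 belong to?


First octet: 162
Binary: 10100010
10xxxxxx -> Class B (128-191)
Class B, default mask 255.255.0.0 (/16)


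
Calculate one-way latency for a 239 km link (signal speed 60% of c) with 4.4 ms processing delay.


Speed = 0.6 * 3e5 km/s = 180000 km/s
Propagation delay = 239 / 180000 = 0.0013 s = 1.3278 ms
Processing delay = 4.4 ms
Total one-way latency = 5.7278 ms


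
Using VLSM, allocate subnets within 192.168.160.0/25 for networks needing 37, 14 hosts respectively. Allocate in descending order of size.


37 hosts -> /26 (62 usable): 192.168.160.0/26
14 hosts -> /28 (14 usable): 192.168.160.64/28
Allocation: 192.168.160.0/26 (37 hosts, 62 usable); 192.168.160.64/28 (14 hosts, 14 usable)


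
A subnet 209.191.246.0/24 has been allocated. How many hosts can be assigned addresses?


Host bits = 32 - 24 = 8
Total addresses = 2^8 = 256
Usable = total - 2 (network and broadcast)
Usable hosts: 254


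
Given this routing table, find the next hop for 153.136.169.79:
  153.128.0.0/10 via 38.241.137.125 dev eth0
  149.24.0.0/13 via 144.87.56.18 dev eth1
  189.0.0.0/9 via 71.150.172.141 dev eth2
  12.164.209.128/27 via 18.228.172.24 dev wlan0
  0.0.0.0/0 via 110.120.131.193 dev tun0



Longest prefix match for 153.136.169.79:
  /10 153.128.0.0: MATCH
  /13 149.24.0.0: no
  /9 189.0.0.0: no
  /27 12.164.209.128: no
  /0 0.0.0.0: MATCH
Selected: next-hop 38.241.137.125 via eth0 (matched /10)


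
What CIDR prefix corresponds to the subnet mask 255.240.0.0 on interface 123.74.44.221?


Binary: 11111111.11110000.00000000.00000000
Count leading 1s
Prefix: /12


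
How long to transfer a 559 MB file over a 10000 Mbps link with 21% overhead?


Effective throughput = 10000 * (1 - 21/100) = 7900 Mbps
File size in Mb = 559 * 8 = 4472 Mb
Time = 4472 / 7900
Time = 0.5661 seconds


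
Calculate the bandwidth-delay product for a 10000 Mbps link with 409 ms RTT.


BDP = bandwidth * RTT
= 10000 Mbps * 409 ms
= 10000 * 1e6 * 409 / 1000 bits
= 4090000000 bits
= 511250000 bytes
= 499267.5781 KB
BDP = 4090000000 bits (511250000 bytes)


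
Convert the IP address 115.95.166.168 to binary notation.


115 = 01110011
95 = 01011111
166 = 10100110
168 = 10101000
Binary: 01110011.01011111.10100110.10101000


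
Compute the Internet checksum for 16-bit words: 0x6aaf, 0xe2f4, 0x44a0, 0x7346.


Sum all words (with carry folding):
+ 0x6aaf = 0x6aaf
+ 0xe2f4 = 0x4da4
+ 0x44a0 = 0x9244
+ 0x7346 = 0x058b
One's complement: ~0x058b
Checksum = 0xfa74


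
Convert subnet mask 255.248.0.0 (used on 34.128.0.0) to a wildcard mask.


Subnet mask: 255.248.0.0
Wildcard = 255.255.255.255 - subnet mask
255 - 255 = 0
255 - 248 = 7
255 - 0 = 255
255 - 0 = 255
Wildcard: 0.7.255.255


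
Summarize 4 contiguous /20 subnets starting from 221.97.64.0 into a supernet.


Original prefix: /20
Number of subnets: 4 = 2^2
New prefix = 20 - 2 = 18
Supernet: 221.97.64.0/18


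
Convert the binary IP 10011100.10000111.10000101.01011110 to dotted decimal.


10011100 = 156
10000111 = 135
10000101 = 133
01011110 = 94
IP: 156.135.133.94


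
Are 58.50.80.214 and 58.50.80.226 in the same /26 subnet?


Mask: 255.255.255.192
58.50.80.214 AND mask = 58.50.80.192
58.50.80.226 AND mask = 58.50.80.192
Yes, same subnet (58.50.80.192)


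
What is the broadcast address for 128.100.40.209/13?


Network: 128.96.0.0/13
Host bits = 19
Set all host bits to 1:
Broadcast: 128.103.255.255


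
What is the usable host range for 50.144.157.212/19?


Network: 50.144.128.0
Broadcast: 50.144.159.255
First usable = network + 1
Last usable = broadcast - 1
Range: 50.144.128.1 to 50.144.159.254


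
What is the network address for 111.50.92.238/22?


IP:   01101111.00110010.01011100.11101110
Mask: 11111111.11111111.11111100.00000000
AND operation:
Net:  01101111.00110010.01011100.00000000
Network: 111.50.92.0/22


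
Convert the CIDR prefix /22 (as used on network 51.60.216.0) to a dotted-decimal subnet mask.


/22 means 22 network bits, 10 host bits
Binary: 11111111111111111111110000000000
Mask: 255.255.252.0


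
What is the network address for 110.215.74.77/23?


IP:   01101110.11010111.01001010.01001101
Mask: 11111111.11111111.11111110.00000000
AND operation:
Net:  01101110.11010111.01001010.00000000
Network: 110.215.74.0/23


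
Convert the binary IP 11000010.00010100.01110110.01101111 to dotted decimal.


11000010 = 194
00010100 = 20
01110110 = 118
01101111 = 111
IP: 194.20.118.111


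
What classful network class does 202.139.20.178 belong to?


First octet: 202
Binary: 11001010
110xxxxx -> Class C (192-223)
Class C, default mask 255.255.255.0 (/24)


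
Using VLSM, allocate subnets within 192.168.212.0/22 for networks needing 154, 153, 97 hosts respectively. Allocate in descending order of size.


154 hosts -> /24 (254 usable): 192.168.212.0/24
153 hosts -> /24 (254 usable): 192.168.213.0/24
97 hosts -> /25 (126 usable): 192.168.214.0/25
Allocation: 192.168.212.0/24 (154 hosts, 254 usable); 192.168.213.0/24 (153 hosts, 254 usable); 192.168.214.0/25 (97 hosts, 126 usable)


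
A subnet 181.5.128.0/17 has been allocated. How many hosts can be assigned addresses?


Host bits = 32 - 17 = 15
Total addresses = 2^15 = 32768
Usable = total - 2 (network and broadcast)
Usable hosts: 32766


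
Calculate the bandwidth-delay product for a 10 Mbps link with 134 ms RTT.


BDP = bandwidth * RTT
= 10 Mbps * 134 ms
= 10 * 1e6 * 134 / 1000 bits
= 1340000 bits
= 167500 bytes
= 163.5742 KB
BDP = 1340000 bits (167500 bytes)


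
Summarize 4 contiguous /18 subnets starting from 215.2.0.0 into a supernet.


Original prefix: /18
Number of subnets: 4 = 2^2
New prefix = 18 - 2 = 16
Supernet: 215.2.0.0/16


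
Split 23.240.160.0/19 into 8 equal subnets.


New prefix = 19 + 3 = 22
Each subnet has 1024 addresses
  23.240.160.0/22
  23.240.164.0/22
  23.240.168.0/22
  23.240.172.0/22
  23.240.176.0/22
  23.240.180.0/22
  23.240.184.0/22
  23.240.188.0/22
Subnets: 23.240.160.0/22, 23.240.164.0/22, 23.240.168.0/22, 23.240.172.0/22, 23.240.176.0/22, 23.240.180.0/22, 23.240.184.0/22, 23.240.188.0/22


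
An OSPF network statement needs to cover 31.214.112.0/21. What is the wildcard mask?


Subnet mask: 255.255.248.0
Wildcard = 255.255.255.255 - subnet mask
255 - 255 = 0
255 - 255 = 0
255 - 248 = 7
255 - 0 = 255
Wildcard: 0.0.7.255
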